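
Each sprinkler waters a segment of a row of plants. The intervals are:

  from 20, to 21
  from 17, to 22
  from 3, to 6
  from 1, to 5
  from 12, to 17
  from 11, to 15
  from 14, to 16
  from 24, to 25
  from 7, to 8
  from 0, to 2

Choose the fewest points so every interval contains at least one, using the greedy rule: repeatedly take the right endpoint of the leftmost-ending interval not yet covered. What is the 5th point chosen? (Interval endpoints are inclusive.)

21

Sorted: [0,2] [1,5] [3,6] [7,8] [11,15] [14,16] [12,17] [20,21] [17,22] [24,25]
{[0,2],[1,5]} hit by 2; {[3,6]} hit by 6; {[7,8]} hit by 8; {[11,15],[14,16],[12,17]} hit by 15; {[20,21],[17,22]} hit by 21; {[24,25]} hit by 25.
Points: 2, 6, 8, 15, 21, 25 (6 total).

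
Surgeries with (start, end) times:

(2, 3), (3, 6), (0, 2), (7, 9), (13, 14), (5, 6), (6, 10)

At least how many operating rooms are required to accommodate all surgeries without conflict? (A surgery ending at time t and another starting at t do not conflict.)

2

Count concurrent intervals with a sweep; the peak is the room count.
Events (time:±→running): 0:+→1 2:-→0 2:+→1 3:-→0 3:+→1 5:+→2 … peak 2.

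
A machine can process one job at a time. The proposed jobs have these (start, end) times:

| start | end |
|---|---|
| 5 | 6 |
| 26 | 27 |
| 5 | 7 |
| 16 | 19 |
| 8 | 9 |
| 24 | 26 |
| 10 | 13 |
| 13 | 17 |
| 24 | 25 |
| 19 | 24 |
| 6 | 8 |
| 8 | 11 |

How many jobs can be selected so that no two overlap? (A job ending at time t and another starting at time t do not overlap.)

8

Sorted by end: (5,6)  (5,7)  (6,8)  (8,9)  (8,11)  (10,13)  (13,17)  (16,19)  (19,24)  (24,25)  (24,26)  (26,27)
take (5,6); skip (5,7); take (6,8); take (8,9); take (10,13); take (13,17); take (19,24); take (24,25); skip (24,26); take (26,27).
Selected 8 jobs.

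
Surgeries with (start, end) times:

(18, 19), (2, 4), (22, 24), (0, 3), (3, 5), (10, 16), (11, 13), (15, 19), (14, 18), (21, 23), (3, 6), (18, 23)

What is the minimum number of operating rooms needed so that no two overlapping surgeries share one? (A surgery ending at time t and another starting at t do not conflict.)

starts: [0, 2, 3, 3, 10, 11, 14, 15, 18, 18, 21, 22]
ends:   [3, 4, 5, 6, 13, 16, 18, 19, 19, 23, 23, 24]
s0→1 s2→2 e3→1 s3→2 s3→3  — peak 3.

3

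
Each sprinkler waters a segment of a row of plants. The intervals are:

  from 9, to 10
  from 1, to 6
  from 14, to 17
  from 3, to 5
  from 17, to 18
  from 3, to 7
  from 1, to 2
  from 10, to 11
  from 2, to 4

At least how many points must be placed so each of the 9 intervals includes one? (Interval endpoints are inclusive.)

Process intervals by earliest right end; each time one isn't hit yet, stab at its right endpoint.
By right end: [1,2]  [2,4]  [3,5]  [1,6]  [3,7]  [9,10]  [10,11]  [14,17]  [17,18]
[1,2] uncovered → point at 2; [3,5] uncovered → point at 5; [9,10] uncovered → point at 10; [14,17] uncovered → point at 17.
Points: 2, 5, 10, 17 (4 total).

4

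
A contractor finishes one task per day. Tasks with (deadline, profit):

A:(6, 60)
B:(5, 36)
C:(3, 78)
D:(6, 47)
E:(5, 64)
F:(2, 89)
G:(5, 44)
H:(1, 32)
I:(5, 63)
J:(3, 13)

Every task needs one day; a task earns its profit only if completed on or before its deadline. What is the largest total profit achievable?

401

By profit: F(d2,89), C(d3,78), E(d5,64), I(d5,63), A(d6,60), D(d6,47), G(d5,44), B(d5,36), H(d1,32), J(d3,13)
F→slot 2; C→slot 3; E→slot 5; I→slot 4; A→slot 6; D→slot 1; G skipped; B skipped; H skipped; J skipped.
Profit = 47 + 89 + 78 + 63 + 64 + 60 = 401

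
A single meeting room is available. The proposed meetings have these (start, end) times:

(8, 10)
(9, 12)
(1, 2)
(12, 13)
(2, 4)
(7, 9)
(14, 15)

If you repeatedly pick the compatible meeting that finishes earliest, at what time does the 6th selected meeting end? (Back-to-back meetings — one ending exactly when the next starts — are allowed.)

15

Sort by end time and greedily take each interval whose start is ≥ the last chosen end.
By end time: (1,2), (2,4), (7,9), (8,10), (9,12), (12,13), (14,15).
Pick (1,2); next start ≥ 2 → (2,4); next start ≥ 4 → (7,9); next start ≥ 9 → (9,12); next start ≥ 12 → (12,13); next start ≥ 13 → (14,15).
Selected: (1,2) (2,4) (7,9) (9,12) (12,13) (14,15)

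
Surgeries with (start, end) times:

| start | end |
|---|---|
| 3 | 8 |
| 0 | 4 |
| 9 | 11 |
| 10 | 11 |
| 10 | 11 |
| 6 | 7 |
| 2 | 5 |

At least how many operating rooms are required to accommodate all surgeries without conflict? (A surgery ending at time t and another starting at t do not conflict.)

3

Count concurrent intervals with a sweep; the peak is the room count.
Events (time:±→running): 0:+→1 2:+→2 3:+→3 … peak 3.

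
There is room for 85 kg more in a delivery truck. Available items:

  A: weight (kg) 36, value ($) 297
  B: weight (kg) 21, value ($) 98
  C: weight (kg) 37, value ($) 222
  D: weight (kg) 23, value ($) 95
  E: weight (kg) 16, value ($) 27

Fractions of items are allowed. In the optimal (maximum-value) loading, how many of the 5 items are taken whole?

Greedy by value/weight ratio, highest first.
Order: A (297/36=8.25) > C (222/37=6.00) > B (98/21=4.67) > D (95/23=4.13) > E (27/16=1.69)
Fill: take A (36 @ 297) → take C (37 @ 222) → take 12/21 of B → 56.00; 85/85 used.
2 item(s) taken whole; one partial (take 12/21 of B).

2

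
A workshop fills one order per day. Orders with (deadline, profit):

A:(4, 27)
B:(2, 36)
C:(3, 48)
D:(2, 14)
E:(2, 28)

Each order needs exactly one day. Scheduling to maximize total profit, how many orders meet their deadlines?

Sort by profit descending; place each in the latest free slot ≤ its deadline.
By profit: C(d3,48), B(d2,36), E(d2,28), A(d4,27), D(d2,14)
C→slot 3; B→slot 2; E→slot 1; A→slot 4; D skipped.
4 of 5 scheduled.

4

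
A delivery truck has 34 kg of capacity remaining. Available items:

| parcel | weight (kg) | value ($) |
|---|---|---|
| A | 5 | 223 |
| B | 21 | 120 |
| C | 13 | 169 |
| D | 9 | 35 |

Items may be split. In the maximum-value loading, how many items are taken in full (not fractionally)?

Sort by value per unit weight and fill in that order.
Ratios (sorted): A 44.60, C 13.00, B 5.71, D 3.89
take A (5 @ 223); take C (13 @ 169); take 16/21 of B → 91.43. Capacity used 34/34.
2 item(s) taken whole; one partial (take 16/21 of B).

2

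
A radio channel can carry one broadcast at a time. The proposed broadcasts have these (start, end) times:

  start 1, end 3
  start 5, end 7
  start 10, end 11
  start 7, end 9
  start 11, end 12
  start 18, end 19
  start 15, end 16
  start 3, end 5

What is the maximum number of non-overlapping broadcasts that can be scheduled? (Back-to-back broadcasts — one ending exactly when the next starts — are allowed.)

8

Sort by end time and greedily take each interval whose start is ≥ the last chosen end.
By end time: (1,3), (3,5), (5,7), (7,9), (10,11), (11,12), (15,16), (18,19).
Pick (1,3); next start ≥ 3 → (3,5); next start ≥ 5 → (5,7); next start ≥ 7 → (7,9); next start ≥ 9 → (10,11); next start ≥ 11 → (11,12); next start ≥ 12 → (15,16); next start ≥ 16 → (18,19).
Selected 8 broadcasts.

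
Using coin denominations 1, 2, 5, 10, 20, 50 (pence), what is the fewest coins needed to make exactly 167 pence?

6

Greedy: take as many of the largest coin as possible, then repeat with the remainder.
167 − 3×50→17 − 1×10→7 − 1×5→2 − 1×2→0
Total coins = 3 + 1 + 1 + 1 = 6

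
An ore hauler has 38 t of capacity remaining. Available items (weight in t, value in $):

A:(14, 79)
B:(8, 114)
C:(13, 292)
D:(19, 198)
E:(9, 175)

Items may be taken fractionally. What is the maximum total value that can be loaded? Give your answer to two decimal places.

Order: C (292/13=22.46) > E (175/9=19.44) > B (114/8=14.25) > D (198/19=10.42) > A (79/14=5.64)
Fill: take C (13 @ 292) → take E (9 @ 175) → take B (8 @ 114) → take 8/19 of D → 83.37; 38/38 used.
Total value = 664.37

664.37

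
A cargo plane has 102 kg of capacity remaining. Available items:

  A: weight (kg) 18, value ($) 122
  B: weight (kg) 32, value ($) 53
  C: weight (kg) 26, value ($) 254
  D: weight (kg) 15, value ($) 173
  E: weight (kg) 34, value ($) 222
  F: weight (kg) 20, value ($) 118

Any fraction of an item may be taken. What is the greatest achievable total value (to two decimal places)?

824.10

Order: D (173/15=11.53) > C (254/26=9.77) > A (122/18=6.78) > E (222/34=6.53) > F (118/20=5.90) > B (53/32=1.66)
Fill: take D (15 @ 173) → take C (26 @ 254) → take A (18 @ 122) → take E (34 @ 222) → take 9/20 of F → 53.10; 102/102 used.
Total value = 824.10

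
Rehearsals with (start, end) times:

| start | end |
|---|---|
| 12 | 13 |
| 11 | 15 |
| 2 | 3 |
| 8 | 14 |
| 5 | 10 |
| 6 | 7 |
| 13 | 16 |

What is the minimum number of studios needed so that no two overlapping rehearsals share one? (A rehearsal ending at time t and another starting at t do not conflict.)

Count concurrent intervals with a sweep; the peak is the room count.
Events (time:±→running): 2:+→1 3:-→0 5:+→1 6:+→2 7:-→1 8:+→2 10:-→1 11:+→2 12:+→3 … peak 3.

3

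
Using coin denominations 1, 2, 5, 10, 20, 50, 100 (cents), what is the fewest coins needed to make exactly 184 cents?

6

184 = 1×100 + 1×50 + 1×20 + 1×10 + 2×2
Total coins = 1 + 1 + 1 + 1 + 2 = 6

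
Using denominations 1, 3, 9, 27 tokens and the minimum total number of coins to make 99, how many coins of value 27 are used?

Greedy: take as many of the largest coin as possible, then repeat with the remainder.
99 − 3×27→18 − 2×9→0
Count of 27: 3

3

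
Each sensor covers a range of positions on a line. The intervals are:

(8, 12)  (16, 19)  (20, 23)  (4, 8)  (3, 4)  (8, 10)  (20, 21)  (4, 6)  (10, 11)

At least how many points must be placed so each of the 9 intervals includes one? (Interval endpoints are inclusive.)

Sorted: [3,4] [4,6] [4,8] [8,10] [10,11] [8,12] [16,19] [20,21] [20,23]
{[3,4],[4,6],[4,8]} hit by 4; {[8,10],[10,11],[8,12]} hit by 10; {[16,19]} hit by 19; {[20,21],[20,23]} hit by 21.
Points: 4, 10, 19, 21 (4 total).

4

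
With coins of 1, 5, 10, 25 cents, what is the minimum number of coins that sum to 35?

2

35 = 1×25 + 1×10
Total coins = 1 + 1 = 2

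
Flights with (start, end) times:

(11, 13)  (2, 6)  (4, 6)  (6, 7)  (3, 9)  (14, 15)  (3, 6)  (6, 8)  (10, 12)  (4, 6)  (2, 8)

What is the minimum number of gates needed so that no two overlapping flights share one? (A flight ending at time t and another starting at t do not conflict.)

6

Events (time:±→running): 2:+→1 2:+→2 3:+→3 3:+→4 4:+→5 4:+→6 … peak 6.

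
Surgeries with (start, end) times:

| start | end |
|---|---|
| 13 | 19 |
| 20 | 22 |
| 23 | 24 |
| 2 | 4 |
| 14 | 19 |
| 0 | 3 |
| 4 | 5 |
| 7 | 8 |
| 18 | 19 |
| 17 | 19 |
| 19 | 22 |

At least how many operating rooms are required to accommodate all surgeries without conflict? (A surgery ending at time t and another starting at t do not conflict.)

The answer is the maximum number of intervals overlapping at any instant.
starts: [0, 2, 4, 7, 13, 14, 17, 18, 19, 20, 23]
ends:   [3, 4, 5, 8, 19, 19, 19, 19, 22, 22, 24]
s0→1 s2→2 e3→1 e4→0 s4→1 e5→0 s7→1 e8→0 s13→1 s14→2 s17→3 s18→4  — peak 4.

4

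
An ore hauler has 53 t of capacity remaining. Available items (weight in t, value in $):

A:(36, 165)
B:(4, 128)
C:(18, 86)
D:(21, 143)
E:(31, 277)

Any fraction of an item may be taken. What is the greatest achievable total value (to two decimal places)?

527.57

Ratios (sorted): B 32.00, E 8.94, D 6.81, C 4.78, A 4.58
take B (4 @ 128); take E (31 @ 277); take 18/21 of D → 122.57. Capacity used 53/53.
Total value = 527.57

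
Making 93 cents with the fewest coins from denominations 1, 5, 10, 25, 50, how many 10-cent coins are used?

93 − 1×50→43 − 1×25→18 − 1×10→8 − 1×5→3 − 3×1→0
Count of 10: 1

1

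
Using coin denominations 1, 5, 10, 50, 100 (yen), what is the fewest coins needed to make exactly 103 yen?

4

Greedy: take as many of the largest coin as possible, then repeat with the remainder.
103 = 1×100 + 3×1
Total coins = 1 + 3 = 4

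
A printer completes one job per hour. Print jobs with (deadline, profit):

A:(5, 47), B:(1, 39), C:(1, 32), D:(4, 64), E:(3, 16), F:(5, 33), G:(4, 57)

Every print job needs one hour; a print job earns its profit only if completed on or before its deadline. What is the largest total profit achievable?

Profit order: D=64 G=57 A=47 B=39 F=33 C=32 E=16
Assign: D→slot 4, G→slot 3, A→slot 5, B→slot 1, F→slot 2, C skipped, E skipped.
Slots: [1:B] [2:F] [3:G] [4:D] [5:A]
Profit = 39 + 33 + 57 + 64 + 47 = 240

240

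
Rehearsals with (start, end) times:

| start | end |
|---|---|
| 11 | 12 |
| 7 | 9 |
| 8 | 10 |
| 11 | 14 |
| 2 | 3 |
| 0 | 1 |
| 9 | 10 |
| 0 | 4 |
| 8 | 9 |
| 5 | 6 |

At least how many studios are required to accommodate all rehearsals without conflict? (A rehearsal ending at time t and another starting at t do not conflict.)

3

The answer is the maximum number of intervals overlapping at any instant.
starts: [0, 0, 2, 5, 7, 8, 8, 9, 11, 11]
ends:   [1, 3, 4, 6, 9, 9, 10, 10, 12, 14]
s0→1 s0→2 e1→1 s2→2 e3→1 e4→0 s5→1 e6→0 s7→1 s8→2 s8→3  — peak 3.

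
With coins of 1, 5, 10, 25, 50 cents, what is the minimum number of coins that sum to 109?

7

Use the largest denomination that fits, subtract, and repeat.
109 = 2×50 + 1×5 + 4×1
Total coins = 2 + 1 + 4 = 7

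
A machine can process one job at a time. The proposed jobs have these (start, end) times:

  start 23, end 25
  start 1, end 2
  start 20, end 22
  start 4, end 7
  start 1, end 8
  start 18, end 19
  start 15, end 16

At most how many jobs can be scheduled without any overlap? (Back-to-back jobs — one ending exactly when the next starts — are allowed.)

Sorted by end: (1,2)  (4,7)  (1,8)  (15,16)  (18,19)  (20,22)  (23,25)
take (1,2); take (4,7); take (15,16); take (18,19); take (20,22); take (23,25).
Selected 6 jobs.

6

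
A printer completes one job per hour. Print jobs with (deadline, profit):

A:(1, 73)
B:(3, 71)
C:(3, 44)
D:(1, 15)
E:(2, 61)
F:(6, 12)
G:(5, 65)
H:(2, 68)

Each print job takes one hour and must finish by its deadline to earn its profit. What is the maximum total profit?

289

Sort by profit descending; place each in the latest free slot ≤ its deadline.
Profit order: A=73 B=71 H=68 G=65 E=61 C=44 D=15 F=12
Assign: A→slot 1, B→slot 3, H→slot 2, G→slot 5, E skipped, C skipped, D skipped, F→slot 6.
Slots: [1:A] [2:H] [3:B] [5:G] [6:F]
Profit = 73 + 68 + 71 + 65 + 12 = 289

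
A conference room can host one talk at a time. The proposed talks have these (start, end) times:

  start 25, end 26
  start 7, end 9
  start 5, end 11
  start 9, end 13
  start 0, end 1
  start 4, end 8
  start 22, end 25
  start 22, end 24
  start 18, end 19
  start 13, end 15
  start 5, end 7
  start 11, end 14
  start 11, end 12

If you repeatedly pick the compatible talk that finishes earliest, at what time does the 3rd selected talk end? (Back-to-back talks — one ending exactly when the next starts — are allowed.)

9

By end time: (0,1), (5,7), (4,8), (7,9), (5,11), (11,12), (9,13), (11,14), (13,15), (18,19), (22,24), (22,25), (25,26).
Pick (0,1); next start ≥ 1 → (5,7); next start ≥ 7 → (7,9); next start ≥ 9 → (11,12); next start ≥ 12 → (13,15); next start ≥ 15 → (18,19); next start ≥ 19 → (22,24); next start ≥ 24 → (25,26).
Selected: (0,1) (5,7) (7,9) (11,12) (13,15) (18,19) (22,24) (25,26)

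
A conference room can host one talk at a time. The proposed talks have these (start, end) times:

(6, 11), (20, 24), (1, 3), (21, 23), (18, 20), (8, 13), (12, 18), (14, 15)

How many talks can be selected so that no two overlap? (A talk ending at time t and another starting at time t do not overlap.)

5

Greedy by earliest finish: after sorting by end time, pick each interval compatible with the last pick.
Sorted by end: (1,3)  (6,11)  (8,13)  (14,15)  (12,18)  (18,20)  (21,23)  (20,24)
take (1,3); take (6,11); skip (8,13); take (14,15); take (18,20); take (21,23); skip (20,24).
Selected 5 talks.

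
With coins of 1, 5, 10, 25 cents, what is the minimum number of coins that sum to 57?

Greedy: take as many of the largest coin as possible, then repeat with the remainder.
57 − 2×25→7 − 1×5→2 − 2×1→0
Total coins = 2 + 1 + 2 = 5

5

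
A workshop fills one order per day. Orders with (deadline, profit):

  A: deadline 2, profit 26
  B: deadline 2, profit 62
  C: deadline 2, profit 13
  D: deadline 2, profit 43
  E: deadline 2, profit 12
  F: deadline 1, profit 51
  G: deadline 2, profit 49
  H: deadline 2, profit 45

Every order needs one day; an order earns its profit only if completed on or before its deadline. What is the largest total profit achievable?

113

Sort by profit descending; place each in the latest free slot ≤ its deadline.
Profit order: B=62 F=51 G=49 H=45 D=43 A=26 C=13 E=12
Assign: B→slot 2, F→slot 1, G skipped, H skipped, D skipped, A skipped, C skipped, E skipped.
Slots: [1:F] [2:B]
Profit = 51 + 62 = 113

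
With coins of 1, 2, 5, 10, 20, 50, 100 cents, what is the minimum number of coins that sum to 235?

Use the largest denomination that fits, subtract, and repeat.
235 − 2×100→35 − 1×20→15 − 1×10→5 − 1×5→0
Total coins = 2 + 1 + 1 + 1 = 5

5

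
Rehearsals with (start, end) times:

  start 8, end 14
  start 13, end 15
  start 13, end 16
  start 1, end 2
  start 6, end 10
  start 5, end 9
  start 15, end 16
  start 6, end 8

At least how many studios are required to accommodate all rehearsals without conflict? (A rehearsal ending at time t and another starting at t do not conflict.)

3

starts: [1, 5, 6, 6, 8, 13, 13, 15]
ends:   [2, 8, 9, 10, 14, 15, 16, 16]
s1→1 e2→0 s5→1 s6→2 s6→3  — peak 3.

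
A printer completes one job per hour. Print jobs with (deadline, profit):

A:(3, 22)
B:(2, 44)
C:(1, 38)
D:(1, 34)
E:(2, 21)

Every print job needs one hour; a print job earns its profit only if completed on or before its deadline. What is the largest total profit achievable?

104

Profit order: B=44 C=38 D=34 A=22 E=21
Assign: B→slot 2, C→slot 1, D skipped, A→slot 3, E skipped.
Slots: [1:C] [2:B] [3:A]
Profit = 38 + 44 + 22 = 104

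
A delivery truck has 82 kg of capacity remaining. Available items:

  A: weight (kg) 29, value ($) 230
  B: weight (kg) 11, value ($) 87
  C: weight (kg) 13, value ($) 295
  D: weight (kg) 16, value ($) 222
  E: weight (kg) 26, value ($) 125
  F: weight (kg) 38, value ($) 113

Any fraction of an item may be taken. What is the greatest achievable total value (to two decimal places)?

Order: C (295/13=22.69) > D (222/16=13.88) > A (230/29=7.93) > B (87/11=7.91) > E (125/26=4.81) > F (113/38=2.97)
Fill: take C (13 @ 295) → take D (16 @ 222) → take A (29 @ 230) → take B (11 @ 87) → take 13/26 of E → 62.50; 82/82 used.
Total value = 896.50

896.50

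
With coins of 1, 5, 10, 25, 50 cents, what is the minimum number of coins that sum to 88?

Use the largest denomination that fits, subtract, and repeat.
88 = 1×50 + 1×25 + 1×10 + 3×1
Total coins = 1 + 1 + 1 + 3 = 6

6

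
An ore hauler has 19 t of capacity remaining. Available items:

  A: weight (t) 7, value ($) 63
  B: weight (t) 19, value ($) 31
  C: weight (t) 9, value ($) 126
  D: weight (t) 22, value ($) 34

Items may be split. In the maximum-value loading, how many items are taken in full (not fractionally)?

Greedy by value/weight ratio, highest first.
Ratios (sorted): C 14.00, A 9.00, B 1.63, D 1.55
take C (9 @ 126); take A (7 @ 63); take 3/19 of B → 4.89. Capacity used 19/19.
2 item(s) taken whole; one partial (take 3/19 of B).

2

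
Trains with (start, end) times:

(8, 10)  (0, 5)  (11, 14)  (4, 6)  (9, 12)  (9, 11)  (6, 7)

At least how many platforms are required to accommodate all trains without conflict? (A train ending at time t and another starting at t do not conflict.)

3

Count concurrent intervals with a sweep; the peak is the room count.
Events (time:±→running): 0:+→1 4:+→2 5:-→1 6:-→0 6:+→1 7:-→0 8:+→1 9:+→2 9:+→3 … peak 3.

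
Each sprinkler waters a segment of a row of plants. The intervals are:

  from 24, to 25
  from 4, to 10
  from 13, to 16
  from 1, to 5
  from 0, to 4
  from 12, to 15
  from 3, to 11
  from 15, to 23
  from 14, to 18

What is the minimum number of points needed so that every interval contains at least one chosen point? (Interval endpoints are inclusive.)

3

By right end: [0,4]  [1,5]  [4,10]  [3,11]  [12,15]  [13,16]  [14,18]  [15,23]  [24,25]
[0,4] uncovered → point at 4; [12,15] uncovered → point at 15; [24,25] uncovered → point at 25.
Points: 4, 15, 25 (3 total).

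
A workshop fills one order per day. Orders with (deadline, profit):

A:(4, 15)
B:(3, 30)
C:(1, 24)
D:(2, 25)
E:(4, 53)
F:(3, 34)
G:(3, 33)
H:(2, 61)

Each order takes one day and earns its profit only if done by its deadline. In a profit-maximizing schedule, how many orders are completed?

Take jobs in profit order; each goes to the latest open slot no later than its deadline.
Profit order: H=61 E=53 F=34 G=33 B=30 D=25 C=24 A=15
Assign: H→slot 2, E→slot 4, F→slot 3, G→slot 1, B skipped, D skipped, C skipped, A skipped.
Slots: [1:G] [2:H] [3:F] [4:E]
4 of 8 scheduled.

4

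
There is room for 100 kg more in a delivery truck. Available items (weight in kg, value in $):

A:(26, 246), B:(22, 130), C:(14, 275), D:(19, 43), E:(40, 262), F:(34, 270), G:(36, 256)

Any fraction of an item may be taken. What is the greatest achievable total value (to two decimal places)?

975.89

Ratios (sorted): C 19.64, A 9.46, F 7.94, G 7.11, E 6.55, B 5.91, D 2.26
take C (14 @ 275); take A (26 @ 246); take F (34 @ 270); take 26/36 of G → 184.89. Capacity used 100/100.
Total value = 975.89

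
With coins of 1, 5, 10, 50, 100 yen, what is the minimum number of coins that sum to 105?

105 − 1×100→5 − 1×5→0
Total coins = 1 + 1 = 2

2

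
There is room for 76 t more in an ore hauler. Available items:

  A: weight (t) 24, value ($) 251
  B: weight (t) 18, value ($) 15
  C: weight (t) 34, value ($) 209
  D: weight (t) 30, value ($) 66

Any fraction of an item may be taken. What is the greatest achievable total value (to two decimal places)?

Ratios (sorted): A 10.46, C 6.15, D 2.20, B 0.83
take A (24 @ 251); take C (34 @ 209); take 18/30 of D → 39.60. Capacity used 76/76.
Total value = 499.60

499.60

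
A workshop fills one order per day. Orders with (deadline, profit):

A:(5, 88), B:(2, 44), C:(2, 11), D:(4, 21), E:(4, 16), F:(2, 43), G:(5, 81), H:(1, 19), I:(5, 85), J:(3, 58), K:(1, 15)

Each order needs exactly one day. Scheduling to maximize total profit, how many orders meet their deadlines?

5

Take jobs in profit order; each goes to the latest open slot no later than its deadline.
By profit: A(d5,88), I(d5,85), G(d5,81), J(d3,58), B(d2,44), F(d2,43), D(d4,21), H(d1,19), E(d4,16), K(d1,15), C(d2,11)
A→slot 5; I→slot 4; G→slot 3; J→slot 2; B→slot 1; F skipped; D skipped; H skipped; E skipped; K skipped; C skipped.
5 of 11 scheduled.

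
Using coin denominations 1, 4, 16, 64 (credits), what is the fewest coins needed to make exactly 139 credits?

7

Greedy: take as many of the largest coin as possible, then repeat with the remainder.
139 − 2×64→11 − 2×4→3 − 3×1→0
Total coins = 2 + 2 + 3 = 7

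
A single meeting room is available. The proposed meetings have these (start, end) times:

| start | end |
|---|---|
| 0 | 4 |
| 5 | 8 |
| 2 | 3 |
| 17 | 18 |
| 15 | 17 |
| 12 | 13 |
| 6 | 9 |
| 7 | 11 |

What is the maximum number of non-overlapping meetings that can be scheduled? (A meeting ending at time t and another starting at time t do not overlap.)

5

Sorted by end: (2,3)  (0,4)  (5,8)  (6,9)  (7,11)  (12,13)  (15,17)  (17,18)
take (2,3); take (5,8); skip (6,9); skip (7,11); take (12,13); take (15,17); take (17,18).
Selected 5 meetings.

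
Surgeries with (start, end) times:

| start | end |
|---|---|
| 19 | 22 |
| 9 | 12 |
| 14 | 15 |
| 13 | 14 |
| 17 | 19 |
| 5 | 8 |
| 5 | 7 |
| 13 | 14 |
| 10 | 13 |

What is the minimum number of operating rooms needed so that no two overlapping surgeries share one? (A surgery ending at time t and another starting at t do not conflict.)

2

starts: [5, 5, 9, 10, 13, 13, 14, 17, 19]
ends:   [7, 8, 12, 13, 14, 14, 15, 19, 22]
s5→1 s5→2  — peak 2.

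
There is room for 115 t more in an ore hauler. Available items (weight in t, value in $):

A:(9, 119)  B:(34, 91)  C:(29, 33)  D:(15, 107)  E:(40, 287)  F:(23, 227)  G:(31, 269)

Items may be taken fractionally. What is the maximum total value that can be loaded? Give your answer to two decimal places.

987.60

Sort by value per unit weight and fill in that order.
Order: A (119/9=13.22) > F (227/23=9.87) > G (269/31=8.68) > E (287/40=7.17) > D (107/15=7.13) > B (91/34=2.68) > C (33/29=1.14)
Fill: take A (9 @ 119) → take F (23 @ 227) → take G (31 @ 269) → take E (40 @ 287) → take 12/15 of D → 85.60; 115/115 used.
Total value = 987.60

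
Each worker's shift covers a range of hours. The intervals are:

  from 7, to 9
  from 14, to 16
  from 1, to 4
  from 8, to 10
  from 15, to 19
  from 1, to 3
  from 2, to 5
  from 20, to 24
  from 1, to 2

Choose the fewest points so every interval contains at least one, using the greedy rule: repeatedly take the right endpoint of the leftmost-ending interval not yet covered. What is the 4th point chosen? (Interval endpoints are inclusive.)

24

Process intervals by earliest right end; each time one isn't hit yet, stab at its right endpoint.
By right end: [1,2]  [1,3]  [1,4]  [2,5]  [7,9]  [8,10]  [14,16]  [15,19]  [20,24]
[1,2] uncovered → point at 2; [7,9] uncovered → point at 9; [14,16] uncovered → point at 16; [20,24] uncovered → point at 24.
Points: 2, 9, 16, 24 (4 total).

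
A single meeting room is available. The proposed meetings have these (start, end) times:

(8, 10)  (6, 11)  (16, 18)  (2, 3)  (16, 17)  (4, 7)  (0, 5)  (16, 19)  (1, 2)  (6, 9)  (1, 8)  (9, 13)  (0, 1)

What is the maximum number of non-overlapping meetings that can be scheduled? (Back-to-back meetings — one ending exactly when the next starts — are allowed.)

6

Sorted by end: (0,1)  (1,2)  (2,3)  (0,5)  (4,7)  (1,8)  (6,9)  (8,10)  (6,11)  (9,13)  (16,17)  (16,18)  (16,19)
take (0,1); take (1,2); take (2,3); take (4,7); take (8,10); take (16,17).
Selected 6 meetings.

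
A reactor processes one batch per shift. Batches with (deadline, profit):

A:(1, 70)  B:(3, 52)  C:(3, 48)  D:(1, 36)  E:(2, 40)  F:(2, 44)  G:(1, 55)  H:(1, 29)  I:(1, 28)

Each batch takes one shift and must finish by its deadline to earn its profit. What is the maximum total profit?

170

Profit order: A=70 G=55 B=52 C=48 F=44 E=40 D=36 H=29 I=28
Assign: A→slot 1, G skipped, B→slot 3, C→slot 2, F skipped, E skipped, D skipped, H skipped, I skipped.
Slots: [1:A] [2:C] [3:B]
Profit = 70 + 48 + 52 = 170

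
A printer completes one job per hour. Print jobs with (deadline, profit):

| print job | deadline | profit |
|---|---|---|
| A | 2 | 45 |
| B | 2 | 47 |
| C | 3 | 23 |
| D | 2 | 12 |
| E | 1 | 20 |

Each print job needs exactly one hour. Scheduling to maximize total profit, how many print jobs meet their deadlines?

Take jobs in profit order; each goes to the latest open slot no later than its deadline.
Profit order: B=47 A=45 C=23 E=20 D=12
Assign: B→slot 2, A→slot 1, C→slot 3, E skipped, D skipped.
Slots: [1:A] [2:B] [3:C]
3 of 5 scheduled.

3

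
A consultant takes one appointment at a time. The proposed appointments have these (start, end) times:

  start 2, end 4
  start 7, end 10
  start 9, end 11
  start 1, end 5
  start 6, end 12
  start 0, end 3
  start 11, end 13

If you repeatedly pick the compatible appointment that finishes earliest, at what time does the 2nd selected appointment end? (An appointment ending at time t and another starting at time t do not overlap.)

Sort by end time and greedily take each interval whose start is ≥ the last chosen end.
By end time: (0,3), (2,4), (1,5), (7,10), (9,11), (6,12), (11,13).
Pick (0,3); next start ≥ 3 → (7,10); next start ≥ 10 → (11,13).
Selected: (0,3) (7,10) (11,13)

10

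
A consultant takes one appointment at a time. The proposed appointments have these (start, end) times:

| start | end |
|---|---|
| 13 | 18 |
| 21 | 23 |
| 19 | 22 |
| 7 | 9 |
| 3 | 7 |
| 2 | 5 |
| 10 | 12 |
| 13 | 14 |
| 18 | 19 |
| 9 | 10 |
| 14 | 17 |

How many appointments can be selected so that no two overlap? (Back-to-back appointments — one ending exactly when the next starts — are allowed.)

8

Sorted by end: (2,5)  (3,7)  (7,9)  (9,10)  (10,12)  (13,14)  (14,17)  (13,18)  (18,19)  (19,22)  (21,23)
take (2,5); skip (3,7); take (7,9); take (9,10); take (10,12); take (13,14); take (14,17); take (18,19); take (19,22).
Selected 8 appointments.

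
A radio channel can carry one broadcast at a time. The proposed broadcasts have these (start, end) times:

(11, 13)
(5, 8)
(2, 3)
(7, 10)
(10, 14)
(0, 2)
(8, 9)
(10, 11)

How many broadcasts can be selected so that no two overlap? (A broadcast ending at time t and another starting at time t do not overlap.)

Sort by end time and greedily take each interval whose start is ≥ the last chosen end.
By end time: (0,2), (2,3), (5,8), (8,9), (7,10), (10,11), (11,13), (10,14).
Pick (0,2); next start ≥ 2 → (2,3); next start ≥ 3 → (5,8); next start ≥ 8 → (8,9); next start ≥ 9 → (10,11); next start ≥ 11 → (11,13).
Selected 6 broadcasts.

6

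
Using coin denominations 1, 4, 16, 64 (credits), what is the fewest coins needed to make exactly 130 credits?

Use the largest denomination that fits, subtract, and repeat.
130 − 2×64→2 − 2×1→0
Total coins = 2 + 2 = 4

4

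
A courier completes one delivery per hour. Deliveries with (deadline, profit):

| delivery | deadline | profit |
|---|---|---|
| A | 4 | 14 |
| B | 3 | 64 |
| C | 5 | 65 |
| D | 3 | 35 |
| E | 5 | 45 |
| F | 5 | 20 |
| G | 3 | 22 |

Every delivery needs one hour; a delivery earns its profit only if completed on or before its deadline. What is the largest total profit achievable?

231

Profit order: C=65 B=64 E=45 D=35 G=22 F=20 A=14
Assign: C→slot 5, B→slot 3, E→slot 4, D→slot 2, G→slot 1, F skipped, A skipped.
Slots: [1:G] [2:D] [3:B] [4:E] [5:C]
Profit = 22 + 35 + 64 + 45 + 65 = 231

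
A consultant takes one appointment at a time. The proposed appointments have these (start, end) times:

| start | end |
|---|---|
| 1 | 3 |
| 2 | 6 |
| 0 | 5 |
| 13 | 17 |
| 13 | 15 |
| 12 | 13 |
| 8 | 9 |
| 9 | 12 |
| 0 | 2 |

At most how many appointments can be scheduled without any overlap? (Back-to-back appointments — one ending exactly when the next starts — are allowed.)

6

Sort by end time and greedily take each interval whose start is ≥ the last chosen end.
By end time: (0,2), (1,3), (0,5), (2,6), (8,9), (9,12), (12,13), (13,15), (13,17).
Pick (0,2); next start ≥ 2 → (2,6); next start ≥ 6 → (8,9); next start ≥ 9 → (9,12); next start ≥ 12 → (12,13); next start ≥ 13 → (13,15).
Selected 6 appointments.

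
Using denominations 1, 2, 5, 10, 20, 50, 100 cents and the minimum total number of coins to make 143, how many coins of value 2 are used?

143 = 1×100 + 2×20 + 1×2 + 1×1
Count of 2: 1

1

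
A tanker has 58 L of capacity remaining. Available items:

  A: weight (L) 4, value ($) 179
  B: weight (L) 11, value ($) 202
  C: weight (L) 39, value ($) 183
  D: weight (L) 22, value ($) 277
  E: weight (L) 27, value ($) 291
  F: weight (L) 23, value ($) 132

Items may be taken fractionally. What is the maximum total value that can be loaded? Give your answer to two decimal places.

884.33

Ratios (sorted): A 44.75, B 18.36, D 12.59, E 10.78, F 5.74, C 4.69
take A (4 @ 179); take B (11 @ 202); take D (22 @ 277); take 21/27 of E → 226.33. Capacity used 58/58.
Total value = 884.33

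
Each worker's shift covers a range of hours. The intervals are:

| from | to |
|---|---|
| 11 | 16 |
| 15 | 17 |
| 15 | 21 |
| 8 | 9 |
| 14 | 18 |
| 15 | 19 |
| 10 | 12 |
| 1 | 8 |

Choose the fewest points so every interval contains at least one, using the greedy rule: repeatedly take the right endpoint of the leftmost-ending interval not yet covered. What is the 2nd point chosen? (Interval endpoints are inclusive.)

12

Sort by right endpoint; whenever an interval is uncovered, place a point at its right end.
Sorted: [1,8] [8,9] [10,12] [11,16] [15,17] [14,18] [15,19] [15,21]
{[1,8],[8,9]} hit by 8; {[10,12],[11,16]} hit by 12; {[15,17],[14,18],[15,19],[15,21]} hit by 17.
Points: 8, 12, 17 (3 total).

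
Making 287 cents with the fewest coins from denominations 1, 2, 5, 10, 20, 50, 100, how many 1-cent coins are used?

0

287 = 2×100 + 1×50 + 1×20 + 1×10 + 1×5 + 1×2
Count of 1: 0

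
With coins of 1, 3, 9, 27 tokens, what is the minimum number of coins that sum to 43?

Use the largest denomination that fits, subtract, and repeat.
43 − 1×27→16 − 1×9→7 − 2×3→1 − 1×1→0
Total coins = 1 + 1 + 2 + 1 = 5

5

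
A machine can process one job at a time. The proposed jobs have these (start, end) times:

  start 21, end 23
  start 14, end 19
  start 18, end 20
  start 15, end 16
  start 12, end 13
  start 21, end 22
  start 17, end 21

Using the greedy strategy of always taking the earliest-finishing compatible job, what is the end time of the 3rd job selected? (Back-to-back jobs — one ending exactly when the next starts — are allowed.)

20

Sort by end time and greedily take each interval whose start is ≥ the last chosen end.
By end time: (12,13), (15,16), (14,19), (18,20), (17,21), (21,22), (21,23).
Pick (12,13); next start ≥ 13 → (15,16); next start ≥ 16 → (18,20); next start ≥ 20 → (21,22).
Selected: (12,13) (15,16) (18,20) (21,22)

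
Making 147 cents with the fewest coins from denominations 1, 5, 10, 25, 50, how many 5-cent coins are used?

Greedy: take as many of the largest coin as possible, then repeat with the remainder.
147 − 2×50→47 − 1×25→22 − 2×10→2 − 2×1→0
Count of 5: 0

0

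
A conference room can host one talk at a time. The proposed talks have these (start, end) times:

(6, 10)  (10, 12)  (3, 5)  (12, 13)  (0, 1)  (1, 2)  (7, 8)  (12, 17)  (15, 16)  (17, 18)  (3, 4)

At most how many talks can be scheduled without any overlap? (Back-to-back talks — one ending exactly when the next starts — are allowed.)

Order by finish time; keep every interval that doesn't clash with the previous kept one.
By end time: (0,1), (1,2), (3,4), (3,5), (7,8), (6,10), (10,12), (12,13), (15,16), (12,17), (17,18).
Pick (0,1); next start ≥ 1 → (1,2); next start ≥ 2 → (3,4); next start ≥ 4 → (7,8); next start ≥ 8 → (10,12); next start ≥ 12 → (12,13); next start ≥ 13 → (15,16); next start ≥ 16 → (17,18).
Selected 8 talks.

8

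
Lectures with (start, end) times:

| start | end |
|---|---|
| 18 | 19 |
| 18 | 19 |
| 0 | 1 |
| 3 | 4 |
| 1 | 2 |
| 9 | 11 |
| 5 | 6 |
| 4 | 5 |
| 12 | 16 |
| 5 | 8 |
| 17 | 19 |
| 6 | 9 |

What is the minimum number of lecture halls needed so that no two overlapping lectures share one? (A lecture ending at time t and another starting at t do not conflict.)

3

The answer is the maximum number of intervals overlapping at any instant.
starts: [0, 1, 3, 4, 5, 5, 6, 9, 12, 17, 18, 18]
ends:   [1, 2, 4, 5, 6, 8, 9, 11, 16, 19, 19, 19]
s0→1 e1→0 s1→1 e2→0 s3→1 e4→0 s4→1 e5→0 s5→1 s5→2 e6→1 s6→2 e8→1 e9→0 s9→1 e11→0 s12→1 e16→0 s17→1 s18→2 s18→3  — peak 3.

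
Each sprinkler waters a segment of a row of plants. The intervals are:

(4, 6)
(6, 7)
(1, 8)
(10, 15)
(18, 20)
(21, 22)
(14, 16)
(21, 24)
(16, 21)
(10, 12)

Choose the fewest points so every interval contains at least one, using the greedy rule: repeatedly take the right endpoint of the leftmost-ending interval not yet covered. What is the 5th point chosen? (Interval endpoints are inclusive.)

22

Process intervals by earliest right end; each time one isn't hit yet, stab at its right endpoint.
By right end: [4,6]  [6,7]  [1,8]  [10,12]  [10,15]  [14,16]  [18,20]  [16,21]  [21,22]  [21,24]
[4,6] uncovered → point at 6; [10,12] uncovered → point at 12; [14,16] uncovered → point at 16; [18,20] uncovered → point at 20; [21,22] uncovered → point at 22.
Points: 6, 12, 16, 20, 22 (5 total).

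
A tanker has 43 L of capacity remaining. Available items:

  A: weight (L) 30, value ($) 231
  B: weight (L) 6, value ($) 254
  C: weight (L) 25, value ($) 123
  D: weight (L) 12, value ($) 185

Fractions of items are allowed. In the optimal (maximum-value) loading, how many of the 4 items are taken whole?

Sort by value per unit weight and fill in that order.
Ratios (sorted): B 42.33, D 15.42, A 7.70, C 4.92
take B (6 @ 254); take D (12 @ 185); take 25/30 of A → 192.50. Capacity used 43/43.
2 item(s) taken whole; one partial (take 25/30 of A).

2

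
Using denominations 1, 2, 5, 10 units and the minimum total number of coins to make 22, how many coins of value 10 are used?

2

Use the largest denomination that fits, subtract, and repeat.
22 − 2×10→2 − 1×2→0
Count of 10: 2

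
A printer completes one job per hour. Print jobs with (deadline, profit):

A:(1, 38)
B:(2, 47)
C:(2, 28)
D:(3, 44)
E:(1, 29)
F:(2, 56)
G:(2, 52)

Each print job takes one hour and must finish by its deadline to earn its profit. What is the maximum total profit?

152

Sort by profit descending; place each in the latest free slot ≤ its deadline.
Profit order: F=56 G=52 B=47 D=44 A=38 E=29 C=28
Assign: F→slot 2, G→slot 1, B skipped, D→slot 3, A skipped, E skipped, C skipped.
Slots: [1:G] [2:F] [3:D]
Profit = 52 + 56 + 44 = 152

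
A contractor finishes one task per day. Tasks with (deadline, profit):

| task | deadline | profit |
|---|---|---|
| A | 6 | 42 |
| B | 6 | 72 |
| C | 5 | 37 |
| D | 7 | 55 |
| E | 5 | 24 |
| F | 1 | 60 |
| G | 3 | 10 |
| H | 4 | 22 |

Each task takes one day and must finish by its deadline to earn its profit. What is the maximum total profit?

312

Take jobs in profit order; each goes to the latest open slot no later than its deadline.
By profit: B(d6,72), F(d1,60), D(d7,55), A(d6,42), C(d5,37), E(d5,24), H(d4,22), G(d3,10)
B→slot 6; F→slot 1; D→slot 7; A→slot 5; C→slot 4; E→slot 3; H→slot 2; G skipped.
Profit = 60 + 22 + 24 + 37 + 42 + 72 + 55 = 312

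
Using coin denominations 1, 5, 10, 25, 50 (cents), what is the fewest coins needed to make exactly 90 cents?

4

90 − 1×50→40 − 1×25→15 − 1×10→5 − 1×5→0
Total coins = 1 + 1 + 1 + 1 = 4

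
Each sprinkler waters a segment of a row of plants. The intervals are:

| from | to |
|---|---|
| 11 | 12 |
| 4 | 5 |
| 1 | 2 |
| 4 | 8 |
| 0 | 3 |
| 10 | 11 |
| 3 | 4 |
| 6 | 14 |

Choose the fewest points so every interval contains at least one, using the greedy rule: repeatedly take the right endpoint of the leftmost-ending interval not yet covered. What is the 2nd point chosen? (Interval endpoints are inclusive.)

Sort by right endpoint; whenever an interval is uncovered, place a point at its right end.
By right end: [1,2]  [0,3]  [3,4]  [4,5]  [4,8]  [10,11]  [11,12]  [6,14]
[1,2] uncovered → point at 2; [3,4] uncovered → point at 4; [10,11] uncovered → point at 11.
Points: 2, 4, 11 (3 total).

4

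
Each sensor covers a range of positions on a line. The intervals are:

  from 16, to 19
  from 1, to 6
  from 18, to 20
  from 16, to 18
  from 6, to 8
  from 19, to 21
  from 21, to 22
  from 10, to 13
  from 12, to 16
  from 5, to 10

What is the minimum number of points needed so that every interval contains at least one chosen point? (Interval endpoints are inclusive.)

4

Process intervals by earliest right end; each time one isn't hit yet, stab at its right endpoint.
Sorted: [1,6] [6,8] [5,10] [10,13] [12,16] [16,18] [16,19] [18,20] [19,21] [21,22]
{[1,6],[6,8],[5,10]} hit by 6; {[10,13],[12,16]} hit by 13; {[16,18],[16,19],[18,20]} hit by 18; {[19,21],[21,22]} hit by 21.
Points: 6, 13, 18, 21 (4 total).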